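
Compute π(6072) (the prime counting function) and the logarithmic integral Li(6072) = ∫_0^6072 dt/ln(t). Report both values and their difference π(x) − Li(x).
π(6072) = 791;  Li(6072) ≈ 808.68;  π(x) − Li(x) ≈ -17.68.

Direct count of primes ≤ 6072 gives π(6072) = 791. Numerical evaluation of the logarithmic integral gives Li(6072) ≈ 808.68. The difference π(x) − Li(x) ≈ -17.68 is typically negative for small/moderate x (Li(x) overestimates), though Littlewood's theorem shows this sign changes infinitely often.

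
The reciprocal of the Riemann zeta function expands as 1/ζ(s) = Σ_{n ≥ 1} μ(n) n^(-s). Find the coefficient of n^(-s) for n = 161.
μ(161) = 1

Factor n = 161 = 7 · 23. μ(n) = 0 if any exponent ≥ 2 (not squarefree); otherwise μ(n) = (−1)^{ω(n)} where ω(n) is the number of distinct prime factors. Applying: μ(161) = 1.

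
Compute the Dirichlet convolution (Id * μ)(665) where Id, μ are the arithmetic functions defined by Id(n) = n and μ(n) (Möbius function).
(Id * μ)(665) = 432

Divisors of 665: [1, 5, 7, 19, 35, 95, 133, 665]. For each d | 665:
  d = 1: Id(1) · μ(665/1) = 1 · -1 = -1
  d = 5: Id(5) · μ(665/5) = 5 · 1 = 5
  d = 7: Id(7) · μ(665/7) = 7 · 1 = 7
  d = 19: Id(19) · μ(665/19) = 19 · 1 = 19
  d = 35: Id(35) · μ(665/35) = 35 · -1 = -35
  d = 95: Id(95) · μ(665/95) = 95 · -1 = -95
  d = 133: Id(133) · μ(665/133) = 133 · -1 = -133
  d = 665: Id(665) · μ(665/665) = 665 · 1 = 665
Summing: (Id * μ)(665) = -1 + 5 + 7 + 19 + -35 + -95 + -133 + 665 = 432.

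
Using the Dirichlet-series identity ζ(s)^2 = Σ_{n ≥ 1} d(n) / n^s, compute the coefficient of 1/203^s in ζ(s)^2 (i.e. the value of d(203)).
d(203) = 4

ζ(s)^2 = (Σ 1/m^s)(Σ 1/k^s). The coefficient of 1/n^s in the product is the number of ordered pairs (m, k) with mk = n, which equals d(n). For n = 203, divisors are [1, 7, 29, 203], so d(203) = 4.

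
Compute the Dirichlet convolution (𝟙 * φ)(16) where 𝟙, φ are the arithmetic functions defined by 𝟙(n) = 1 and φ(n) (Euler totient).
(𝟙 * φ)(16) = 16

Divisors of 16: [1, 2, 4, 8, 16]. For each d | 16:
  d = 1: 𝟙(1) · φ(16/1) = 1 · 8 = 8
  d = 2: 𝟙(2) · φ(16/2) = 1 · 4 = 4
  d = 4: 𝟙(4) · φ(16/4) = 1 · 2 = 2
  d = 8: 𝟙(8) · φ(16/8) = 1 · 1 = 1
  d = 16: 𝟙(16) · φ(16/16) = 1 · 1 = 1
Summing: (𝟙 * φ)(16) = 8 + 4 + 2 + 1 + 1 = 16.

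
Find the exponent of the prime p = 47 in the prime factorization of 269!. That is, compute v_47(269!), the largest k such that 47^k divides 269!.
v_47(269!) = 5

Legendre's formula: v_p(n!) = Σ_{k ≥ 1} ⌊n / p^k⌋. For p = 47, n = 269, the terms are:
  ⌊269/47^1⌋ = ⌊269/47⌋ = 5
(the next term ⌊269/47^2⌋ = 0, terminating the sum). Summing: v_47(269!) = 5 = 5.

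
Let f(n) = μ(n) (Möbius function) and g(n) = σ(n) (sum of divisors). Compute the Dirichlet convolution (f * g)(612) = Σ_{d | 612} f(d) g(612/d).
(μ * σ)(612) = 612

Divisors of 612: [1, 2, 3, 4, 6, 9, 12, 17, 18, 34, 36, 51, 68, 102, 153, 204, 306, 612]. For each d | 612:
  d = 1: μ(1) · σ(612/1) = 1 · 1638 = 1638
  d = 2: μ(2) · σ(612/2) = -1 · 702 = -702
  d = 3: μ(3) · σ(612/3) = -1 · 504 = -504
  d = 4: μ(4) · σ(612/4) = 0 · 234 = 0
  d = 6: μ(6) · σ(612/6) = 1 · 216 = 216
  d = 9: μ(9) · σ(612/9) = 0 · 126 = 0
  d = 12: μ(12) · σ(612/12) = 0 · 72 = 0
  d = 17: μ(17) · σ(612/17) = -1 · 91 = -91
  d = 18: μ(18) · σ(612/18) = 0 · 54 = 0
  d = 34: μ(34) · σ(612/34) = 1 · 39 = 39
  d = 36: μ(36) · σ(612/36) = 0 · 18 = 0
  d = 51: μ(51) · σ(612/51) = 1 · 28 = 28
  d = 68: μ(68) · σ(612/68) = 0 · 13 = 0
  d = 102: μ(102) · σ(612/102) = -1 · 12 = -12
  d = 153: μ(153) · σ(612/153) = 0 · 7 = 0
  d = 204: μ(204) · σ(612/204) = 0 · 4 = 0
  d = 306: μ(306) · σ(612/306) = 0 · 3 = 0
  d = 612: μ(612) · σ(612/612) = 0 · 1 = 0
Summing: (μ * σ)(612) = 1638 + -702 + -504 + 0 + 216 + 0 + 0 + -91 + 0 + 39 + 0 + 28 + 0 + -12 + 0 + 0 + 0 + 0 = 612.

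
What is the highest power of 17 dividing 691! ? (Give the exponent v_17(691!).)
v_17(691!) = 42

Legendre's formula: v_p(n!) = Σ_{k ≥ 1} ⌊n / p^k⌋. For p = 17, n = 691, the terms are:
  ⌊691/17^1⌋ = ⌊691/17⌋ = 40
  ⌊691/17^2⌋ = ⌊691/289⌋ = 2
(the next term ⌊691/17^3⌋ = 0, terminating the sum). Summing: v_17(691!) = 40 + 2 = 42.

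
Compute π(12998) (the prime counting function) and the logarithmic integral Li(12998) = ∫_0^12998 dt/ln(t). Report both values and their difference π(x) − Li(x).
π(12998) = 1547;  Li(12998) ≈ 1566.90;  π(x) − Li(x) ≈ -19.90.

Direct count of primes ≤ 12998 gives π(12998) = 1547. Numerical evaluation of the logarithmic integral gives Li(12998) ≈ 1566.90. The difference π(x) − Li(x) ≈ -19.90 is typically negative for small/moderate x (Li(x) overestimates), though Littlewood's theorem shows this sign changes infinitely often.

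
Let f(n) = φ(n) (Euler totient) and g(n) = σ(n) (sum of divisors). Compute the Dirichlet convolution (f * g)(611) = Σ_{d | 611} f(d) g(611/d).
(φ * σ)(611) = 2444

Divisors of 611: [1, 13, 47, 611]. For each d | 611:
  d = 1: φ(1) · σ(611/1) = 1 · 672 = 672
  d = 13: φ(13) · σ(611/13) = 12 · 48 = 576
  d = 47: φ(47) · σ(611/47) = 46 · 14 = 644
  d = 611: φ(611) · σ(611/611) = 552 · 1 = 552
Summing: (φ * σ)(611) = 672 + 576 + 644 + 552 = 2444.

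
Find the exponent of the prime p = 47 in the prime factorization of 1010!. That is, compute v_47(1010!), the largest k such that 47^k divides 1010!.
v_47(1010!) = 21

Legendre's formula: v_p(n!) = Σ_{k ≥ 1} ⌊n / p^k⌋. For p = 47, n = 1010, the terms are:
  ⌊1010/47^1⌋ = ⌊1010/47⌋ = 21
(the next term ⌊1010/47^2⌋ = 0, terminating the sum). Summing: v_47(1010!) = 21 = 21.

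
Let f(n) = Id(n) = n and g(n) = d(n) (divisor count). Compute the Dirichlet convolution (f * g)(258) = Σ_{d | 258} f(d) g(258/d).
(Id * d)(258) = 900

Divisors of 258: [1, 2, 3, 6, 43, 86, 129, 258]. For each d | 258:
  d = 1: Id(1) · d(258/1) = 1 · 8 = 8
  d = 2: Id(2) · d(258/2) = 2 · 4 = 8
  d = 3: Id(3) · d(258/3) = 3 · 4 = 12
  d = 6: Id(6) · d(258/6) = 6 · 2 = 12
  d = 43: Id(43) · d(258/43) = 43 · 4 = 172
  d = 86: Id(86) · d(258/86) = 86 · 2 = 172
  d = 129: Id(129) · d(258/129) = 129 · 2 = 258
  d = 258: Id(258) · d(258/258) = 258 · 1 = 258
Summing: (Id * d)(258) = 8 + 8 + 12 + 12 + 172 + 172 + 258 + 258 = 900.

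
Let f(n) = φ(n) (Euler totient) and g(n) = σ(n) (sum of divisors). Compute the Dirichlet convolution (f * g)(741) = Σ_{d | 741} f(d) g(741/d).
(φ * σ)(741) = 5928

Divisors of 741: [1, 3, 13, 19, 39, 57, 247, 741]. For each d | 741:
  d = 1: φ(1) · σ(741/1) = 1 · 1120 = 1120
  d = 3: φ(3) · σ(741/3) = 2 · 280 = 560
  d = 13: φ(13) · σ(741/13) = 12 · 80 = 960
  d = 19: φ(19) · σ(741/19) = 18 · 56 = 1008
  d = 39: φ(39) · σ(741/39) = 24 · 20 = 480
  d = 57: φ(57) · σ(741/57) = 36 · 14 = 504
  d = 247: φ(247) · σ(741/247) = 216 · 4 = 864
  d = 741: φ(741) · σ(741/741) = 432 · 1 = 432
Summing: (φ * σ)(741) = 1120 + 560 + 960 + 1008 + 480 + 504 + 864 + 432 = 5928.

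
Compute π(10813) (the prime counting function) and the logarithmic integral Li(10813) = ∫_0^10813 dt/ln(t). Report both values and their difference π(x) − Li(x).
π(10813) = 1315;  Li(10813) ≈ 1334.03;  π(x) − Li(x) ≈ -19.03.

Direct count of primes ≤ 10813 gives π(10813) = 1315. Numerical evaluation of the logarithmic integral gives Li(10813) ≈ 1334.03. The difference π(x) − Li(x) ≈ -19.03 is typically negative for small/moderate x (Li(x) overestimates), though Littlewood's theorem shows this sign changes infinitely often.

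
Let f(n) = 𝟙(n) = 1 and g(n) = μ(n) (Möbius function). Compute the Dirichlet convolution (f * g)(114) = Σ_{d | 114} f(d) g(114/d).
(𝟙 * μ)(114) = 0

Divisors of 114: [1, 2, 3, 6, 19, 38, 57, 114]. For each d | 114:
  d = 1: 𝟙(1) · μ(114/1) = 1 · -1 = -1
  d = 2: 𝟙(2) · μ(114/2) = 1 · 1 = 1
  d = 3: 𝟙(3) · μ(114/3) = 1 · 1 = 1
  d = 6: 𝟙(6) · μ(114/6) = 1 · -1 = -1
  d = 19: 𝟙(19) · μ(114/19) = 1 · 1 = 1
  d = 38: 𝟙(38) · μ(114/38) = 1 · -1 = -1
  d = 57: 𝟙(57) · μ(114/57) = 1 · -1 = -1
  d = 114: 𝟙(114) · μ(114/114) = 1 · 1 = 1
Summing: (𝟙 * μ)(114) = -1 + 1 + 1 + -1 + 1 + -1 + -1 + 1 = 0.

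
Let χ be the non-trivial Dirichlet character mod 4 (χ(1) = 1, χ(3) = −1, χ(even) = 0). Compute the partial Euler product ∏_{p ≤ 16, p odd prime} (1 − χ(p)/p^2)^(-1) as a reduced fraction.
∏ = 143143/156160

The odd primes p ≤ 16 are [3, 5, 7, 11, 13]. For each, χ(p) = 1 if p ≡ 1 mod 4, χ(p) = −1 if p ≡ 3 mod 4. Taking (1 − χ(p)/p^2)^(-1) = p^2/(p^2 − χ(p)): (1 − (-1)/3^2)^(-1) · (1 − (1)/5^2)^(-1) · (1 − (-1)/7^2)^(-1) · (1 − (-1)/11^2)^(-1) · (1 − (1)/13^2)^(-1) = 143143/156160.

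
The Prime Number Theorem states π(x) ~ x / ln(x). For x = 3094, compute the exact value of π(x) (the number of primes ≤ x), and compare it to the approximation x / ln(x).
π(3094) = 442;  x/ln(x) ≈ 384.96;  relative error ≈ 12.91%.

Directly count primes up to 3094: π(3094) = 442. The PNT approximation gives 3094/ln(3094) ≈ 3094/8.03722 ≈ 384.96. Relative error (π(x) − x/ln(x)) / π(x) ≈ 12.91%; the approximation is known to undercount slightly (Li(x) is a better estimate).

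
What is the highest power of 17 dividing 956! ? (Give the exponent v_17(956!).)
v_17(956!) = 59

Legendre's formula: v_p(n!) = Σ_{k ≥ 1} ⌊n / p^k⌋. For p = 17, n = 956, the terms are:
  ⌊956/17^1⌋ = ⌊956/17⌋ = 56
  ⌊956/17^2⌋ = ⌊956/289⌋ = 3
(the next term ⌊956/17^3⌋ = 0, terminating the sum). Summing: v_17(956!) = 56 + 3 = 59.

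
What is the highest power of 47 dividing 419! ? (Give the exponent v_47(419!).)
v_47(419!) = 8

Legendre's formula: v_p(n!) = Σ_{k ≥ 1} ⌊n / p^k⌋. For p = 47, n = 419, the terms are:
  ⌊419/47^1⌋ = ⌊419/47⌋ = 8
(the next term ⌊419/47^2⌋ = 0, terminating the sum). Summing: v_47(419!) = 8 = 8.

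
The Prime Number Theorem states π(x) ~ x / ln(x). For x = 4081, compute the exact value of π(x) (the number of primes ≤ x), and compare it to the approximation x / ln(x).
π(4081) = 562;  x/ln(x) ≈ 490.85;  relative error ≈ 12.66%.

Directly count primes up to 4081: π(4081) = 562. The PNT approximation gives 4081/ln(4081) ≈ 4081/8.31410 ≈ 490.85. Relative error (π(x) − x/ln(x)) / π(x) ≈ 12.66%; the approximation is known to undercount slightly (Li(x) is a better estimate).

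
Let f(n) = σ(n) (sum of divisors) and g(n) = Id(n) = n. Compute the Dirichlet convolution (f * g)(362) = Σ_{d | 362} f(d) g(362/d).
(σ * Id)(362) = 1815

Divisors of 362: [1, 2, 181, 362]. For each d | 362:
  d = 1: σ(1) · Id(362/1) = 1 · 362 = 362
  d = 2: σ(2) · Id(362/2) = 3 · 181 = 543
  d = 181: σ(181) · Id(362/181) = 182 · 2 = 364
  d = 362: σ(362) · Id(362/362) = 546 · 1 = 546
Summing: (σ * Id)(362) = 362 + 543 + 364 + 546 = 1815.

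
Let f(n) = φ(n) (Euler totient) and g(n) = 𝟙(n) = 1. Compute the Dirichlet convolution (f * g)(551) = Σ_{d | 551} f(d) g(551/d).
(φ * 𝟙)(551) = 551

Divisors of 551: [1, 19, 29, 551]. For each d | 551:
  d = 1: φ(1) · 𝟙(551/1) = 1 · 1 = 1
  d = 19: φ(19) · 𝟙(551/19) = 18 · 1 = 18
  d = 29: φ(29) · 𝟙(551/29) = 28 · 1 = 28
  d = 551: φ(551) · 𝟙(551/551) = 504 · 1 = 504
Summing: (φ * 𝟙)(551) = 1 + 18 + 28 + 504 = 551.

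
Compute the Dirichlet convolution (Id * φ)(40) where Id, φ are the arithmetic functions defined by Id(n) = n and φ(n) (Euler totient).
(Id * φ)(40) = 180

Divisors of 40: [1, 2, 4, 5, 8, 10, 20, 40]. For each d | 40:
  d = 1: Id(1) · φ(40/1) = 1 · 16 = 16
  d = 2: Id(2) · φ(40/2) = 2 · 8 = 16
  d = 4: Id(4) · φ(40/4) = 4 · 4 = 16
  d = 5: Id(5) · φ(40/5) = 5 · 4 = 20
  d = 8: Id(8) · φ(40/8) = 8 · 4 = 32
  d = 10: Id(10) · φ(40/10) = 10 · 2 = 20
  d = 20: Id(20) · φ(40/20) = 20 · 1 = 20
  d = 40: Id(40) · φ(40/40) = 40 · 1 = 40
Summing: (Id * φ)(40) = 16 + 16 + 16 + 20 + 32 + 20 + 20 + 40 = 180.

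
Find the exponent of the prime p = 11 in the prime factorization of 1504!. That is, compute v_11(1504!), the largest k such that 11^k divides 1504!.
v_11(1504!) = 149

Legendre's formula: v_p(n!) = Σ_{k ≥ 1} ⌊n / p^k⌋. For p = 11, n = 1504, the terms are:
  ⌊1504/11^1⌋ = ⌊1504/11⌋ = 136
  ⌊1504/11^2⌋ = ⌊1504/121⌋ = 12
  ⌊1504/11^3⌋ = ⌊1504/1331⌋ = 1
(the next term ⌊1504/11^4⌋ = 0, terminating the sum). Summing: v_11(1504!) = 136 + 12 + 1 = 149.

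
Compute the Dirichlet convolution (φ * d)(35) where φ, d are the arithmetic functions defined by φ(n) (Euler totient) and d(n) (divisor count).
(φ * d)(35) = 48

Divisors of 35: [1, 5, 7, 35]. For each d | 35:
  d = 1: φ(1) · d(35/1) = 1 · 4 = 4
  d = 5: φ(5) · d(35/5) = 4 · 2 = 8
  d = 7: φ(7) · d(35/7) = 6 · 2 = 12
  d = 35: φ(35) · d(35/35) = 24 · 1 = 24
Summing: (φ * d)(35) = 4 + 8 + 12 + 24 = 48.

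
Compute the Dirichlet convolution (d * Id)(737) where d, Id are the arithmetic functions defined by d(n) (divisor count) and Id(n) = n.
(d * Id)(737) = 897

Divisors of 737: [1, 11, 67, 737]. For each d | 737:
  d = 1: d(1) · Id(737/1) = 1 · 737 = 737
  d = 11: d(11) · Id(737/11) = 2 · 67 = 134
  d = 67: d(67) · Id(737/67) = 2 · 11 = 22
  d = 737: d(737) · Id(737/737) = 4 · 1 = 4
Summing: (d * Id)(737) = 737 + 134 + 22 + 4 = 897.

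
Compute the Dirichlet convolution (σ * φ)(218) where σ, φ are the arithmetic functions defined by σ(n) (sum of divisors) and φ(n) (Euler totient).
(σ * φ)(218) = 872

Divisors of 218: [1, 2, 109, 218]. For each d | 218:
  d = 1: σ(1) · φ(218/1) = 1 · 108 = 108
  d = 2: σ(2) · φ(218/2) = 3 · 108 = 324
  d = 109: σ(109) · φ(218/109) = 110 · 1 = 110
  d = 218: σ(218) · φ(218/218) = 330 · 1 = 330
Summing: (σ * φ)(218) = 108 + 324 + 110 + 330 = 872.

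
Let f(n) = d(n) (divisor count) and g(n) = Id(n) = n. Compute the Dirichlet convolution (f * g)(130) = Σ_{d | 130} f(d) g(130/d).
(d * Id)(130) = 420

Divisors of 130: [1, 2, 5, 10, 13, 26, 65, 130]. For each d | 130:
  d = 1: d(1) · Id(130/1) = 1 · 130 = 130
  d = 2: d(2) · Id(130/2) = 2 · 65 = 130
  d = 5: d(5) · Id(130/5) = 2 · 26 = 52
  d = 10: d(10) · Id(130/10) = 4 · 13 = 52
  d = 13: d(13) · Id(130/13) = 2 · 10 = 20
  d = 26: d(26) · Id(130/26) = 4 · 5 = 20
  d = 65: d(65) · Id(130/65) = 4 · 2 = 8
  d = 130: d(130) · Id(130/130) = 8 · 1 = 8
Summing: (d * Id)(130) = 130 + 130 + 52 + 52 + 20 + 20 + 8 + 8 = 420.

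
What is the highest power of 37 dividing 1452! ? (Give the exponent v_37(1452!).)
v_37(1452!) = 40

Legendre's formula: v_p(n!) = Σ_{k ≥ 1} ⌊n / p^k⌋. For p = 37, n = 1452, the terms are:
  ⌊1452/37^1⌋ = ⌊1452/37⌋ = 39
  ⌊1452/37^2⌋ = ⌊1452/1369⌋ = 1
(the next term ⌊1452/37^3⌋ = 0, terminating the sum). Summing: v_37(1452!) = 39 + 1 = 40.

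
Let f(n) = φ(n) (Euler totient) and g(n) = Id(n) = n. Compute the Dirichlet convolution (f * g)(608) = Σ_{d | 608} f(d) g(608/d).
(φ * Id)(608) = 4144

Divisors of 608: [1, 2, 4, 8, 16, 19, 32, 38, 76, 152, 304, 608]. For each d | 608:
  d = 1: φ(1) · Id(608/1) = 1 · 608 = 608
  d = 2: φ(2) · Id(608/2) = 1 · 304 = 304
  d = 4: φ(4) · Id(608/4) = 2 · 152 = 304
  d = 8: φ(8) · Id(608/8) = 4 · 76 = 304
  d = 16: φ(16) · Id(608/16) = 8 · 38 = 304
  d = 19: φ(19) · Id(608/19) = 18 · 32 = 576
  d = 32: φ(32) · Id(608/32) = 16 · 19 = 304
  d = 38: φ(38) · Id(608/38) = 18 · 16 = 288
  d = 76: φ(76) · Id(608/76) = 36 · 8 = 288
  d = 152: φ(152) · Id(608/152) = 72 · 4 = 288
  d = 304: φ(304) · Id(608/304) = 144 · 2 = 288
  d = 608: φ(608) · Id(608/608) = 288 · 1 = 288
Summing: (φ * Id)(608) = 608 + 304 + 304 + 304 + 304 + 576 + 304 + 288 + 288 + 288 + 288 + 288 = 4144.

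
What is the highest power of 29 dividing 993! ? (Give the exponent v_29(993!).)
v_29(993!) = 35

Legendre's formula: v_p(n!) = Σ_{k ≥ 1} ⌊n / p^k⌋. For p = 29, n = 993, the terms are:
  ⌊993/29^1⌋ = ⌊993/29⌋ = 34
  ⌊993/29^2⌋ = ⌊993/841⌋ = 1
(the next term ⌊993/29^3⌋ = 0, terminating the sum). Summing: v_29(993!) = 34 + 1 = 35.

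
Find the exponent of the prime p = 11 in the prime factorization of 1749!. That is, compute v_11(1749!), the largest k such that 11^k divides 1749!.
v_11(1749!) = 174

Legendre's formula: v_p(n!) = Σ_{k ≥ 1} ⌊n / p^k⌋. For p = 11, n = 1749, the terms are:
  ⌊1749/11^1⌋ = ⌊1749/11⌋ = 159
  ⌊1749/11^2⌋ = ⌊1749/121⌋ = 14
  ⌊1749/11^3⌋ = ⌊1749/1331⌋ = 1
(the next term ⌊1749/11^4⌋ = 0, terminating the sum). Summing: v_11(1749!) = 159 + 14 + 1 = 174.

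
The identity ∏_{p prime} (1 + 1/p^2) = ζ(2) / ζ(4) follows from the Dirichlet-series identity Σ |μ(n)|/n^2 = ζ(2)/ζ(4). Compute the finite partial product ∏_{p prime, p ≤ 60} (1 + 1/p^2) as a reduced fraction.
∏ = 18792194413340635040000000000/12404819654958314061063105597

The primes p ≤ 60 are [2, 3, 5, 7, 11, 13, 17, 19, 23, 29, 31, 37, 41, 43, 47, 53, 59]. For each, (1 + 1/p^2) = (p^2 + 1)/p^2. Multiplying these fractions over p ∈ [2, 3, 5, 7, 11, 13, 17, 19, 23, 29, 31, 37, 41, 43, 47, 53, 59] gives 18792194413340635040000000000/12404819654958314061063105597. (In the limit P → ∞ this tends to ζ(2)/ζ(4).)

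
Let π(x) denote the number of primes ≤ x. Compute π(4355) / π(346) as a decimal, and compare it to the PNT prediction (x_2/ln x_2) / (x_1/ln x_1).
π(4355)/π(346) = 594/68 ≈ 8.7353;  PNT prediction ≈ 8.7823.

π(346) = 68 and π(4355) = 594, so π(4355)/π(346) ≈ 8.7353. The PNT-predicted ratio is (4355/ln(4355)) / (346/ln(346)) ≈ 8.7823. The two agree to within a few percent, as expected.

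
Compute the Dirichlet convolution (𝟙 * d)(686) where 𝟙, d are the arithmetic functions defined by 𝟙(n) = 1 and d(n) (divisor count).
(𝟙 * d)(686) = 30

Divisors of 686: [1, 2, 7, 14, 49, 98, 343, 686]. For each d | 686:
  d = 1: 𝟙(1) · d(686/1) = 1 · 8 = 8
  d = 2: 𝟙(2) · d(686/2) = 1 · 4 = 4
  d = 7: 𝟙(7) · d(686/7) = 1 · 6 = 6
  d = 14: 𝟙(14) · d(686/14) = 1 · 3 = 3
  d = 49: 𝟙(49) · d(686/49) = 1 · 4 = 4
  d = 98: 𝟙(98) · d(686/98) = 1 · 2 = 2
  d = 343: 𝟙(343) · d(686/343) = 1 · 2 = 2
  d = 686: 𝟙(686) · d(686/686) = 1 · 1 = 1
Summing: (𝟙 * d)(686) = 8 + 4 + 6 + 3 + 4 + 2 + 2 + 1 = 30.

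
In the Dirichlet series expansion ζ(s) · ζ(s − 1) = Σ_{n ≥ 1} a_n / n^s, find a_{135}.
σ(135) = 240

In the product (Σ m^0/m^s)(Σ k / k^s) = Σ (Σ_{d | n} d) / n^s, the coefficient of 1/n^s is σ(n) = Σ_{d | n} d. For n = 135, divisors are [1, 3, 5, 9, 15, 27, 45, 135]; summing: σ(135) = 240.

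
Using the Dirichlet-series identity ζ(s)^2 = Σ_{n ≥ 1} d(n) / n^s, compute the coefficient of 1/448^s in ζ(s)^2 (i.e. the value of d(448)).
d(448) = 14

ζ(s)^2 = (Σ 1/m^s)(Σ 1/k^s). The coefficient of 1/n^s in the product is the number of ordered pairs (m, k) with mk = n, which equals d(n). For n = 448, divisors are [1, 2, 4, 7, 8, 14, 16, 28, 32, 56, 64, 112, 224, 448], so d(448) = 14.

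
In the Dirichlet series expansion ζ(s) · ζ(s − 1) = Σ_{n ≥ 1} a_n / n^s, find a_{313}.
σ(313) = 314

In the product (Σ m^0/m^s)(Σ k / k^s) = Σ (Σ_{d | n} d) / n^s, the coefficient of 1/n^s is σ(n) = Σ_{d | n} d. For n = 313, divisors are [1, 313]; summing: σ(313) = 314.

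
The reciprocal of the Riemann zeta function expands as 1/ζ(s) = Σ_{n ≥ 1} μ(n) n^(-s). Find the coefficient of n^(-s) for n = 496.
μ(496) = 0

Factor n = 496 = 2^4 · 31. μ(n) = 0 if any exponent ≥ 2 (not squarefree); otherwise μ(n) = (−1)^{ω(n)} where ω(n) is the number of distinct prime factors. Applying: μ(496) = 0.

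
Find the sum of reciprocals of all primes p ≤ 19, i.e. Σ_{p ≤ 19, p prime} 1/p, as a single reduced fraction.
Σ 1/p = 14117683/9699690

π(19) = 8, so the primes ≤ 19 are [2, 3, 5, 7, 11, 13, 17, 19]. Summing 1/p over these primes: 14117683/9699690 ≈ 1.4555. Mertens estimate ln ln(19) + 0.2615 ≈ 1.3414.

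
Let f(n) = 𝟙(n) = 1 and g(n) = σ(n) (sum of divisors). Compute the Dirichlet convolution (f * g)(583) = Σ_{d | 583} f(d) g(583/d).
(𝟙 * σ)(583) = 715

Divisors of 583: [1, 11, 53, 583]. For each d | 583:
  d = 1: 𝟙(1) · σ(583/1) = 1 · 648 = 648
  d = 11: 𝟙(11) · σ(583/11) = 1 · 54 = 54
  d = 53: 𝟙(53) · σ(583/53) = 1 · 12 = 12
  d = 583: 𝟙(583) · σ(583/583) = 1 · 1 = 1
Summing: (𝟙 * σ)(583) = 648 + 54 + 12 + 1 = 715.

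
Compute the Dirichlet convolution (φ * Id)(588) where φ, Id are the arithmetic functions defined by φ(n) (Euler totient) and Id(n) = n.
(φ * Id)(588) = 5320

Divisors of 588: [1, 2, 3, 4, 6, 7, 12, 14, 21, 28, 42, 49, 84, 98, 147, 196, 294, 588]. For each d | 588:
  d = 1: φ(1) · Id(588/1) = 1 · 588 = 588
  d = 2: φ(2) · Id(588/2) = 1 · 294 = 294
  d = 3: φ(3) · Id(588/3) = 2 · 196 = 392
  d = 4: φ(4) · Id(588/4) = 2 · 147 = 294
  d = 6: φ(6) · Id(588/6) = 2 · 98 = 196
  d = 7: φ(7) · Id(588/7) = 6 · 84 = 504
  d = 12: φ(12) · Id(588/12) = 4 · 49 = 196
  d = 14: φ(14) · Id(588/14) = 6 · 42 = 252
  d = 21: φ(21) · Id(588/21) = 12 · 28 = 336
  d = 28: φ(28) · Id(588/28) = 12 · 21 = 252
  d = 42: φ(42) · Id(588/42) = 12 · 14 = 168
  d = 49: φ(49) · Id(588/49) = 42 · 12 = 504
  d = 84: φ(84) · Id(588/84) = 24 · 7 = 168
  d = 98: φ(98) · Id(588/98) = 42 · 6 = 252
  d = 147: φ(147) · Id(588/147) = 84 · 4 = 336
  d = 196: φ(196) · Id(588/196) = 84 · 3 = 252
  d = 294: φ(294) · Id(588/294) = 84 · 2 = 168
  d = 588: φ(588) · Id(588/588) = 168 · 1 = 168
Summing: (φ * Id)(588) = 588 + 294 + 392 + 294 + 196 + 504 + 196 + 252 + 336 + 252 + 168 + 504 + 168 + 252 + 336 + 252 + 168 + 168 = 5320.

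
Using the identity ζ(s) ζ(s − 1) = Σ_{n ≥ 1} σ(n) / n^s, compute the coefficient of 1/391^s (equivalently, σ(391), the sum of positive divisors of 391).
σ(391) = 432

In the product (Σ m^0/m^s)(Σ k / k^s) = Σ (Σ_{d | n} d) / n^s, the coefficient of 1/n^s is σ(n) = Σ_{d | n} d. For n = 391, divisors are [1, 17, 23, 391]; summing: σ(391) = 432.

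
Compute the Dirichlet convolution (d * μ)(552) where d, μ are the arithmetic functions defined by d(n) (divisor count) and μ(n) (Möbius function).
(d * μ)(552) = 1

Divisors of 552: [1, 2, 3, 4, 6, 8, 12, 23, 24, 46, 69, 92, 138, 184, 276, 552]. For each d | 552:
  d = 1: d(1) · μ(552/1) = 1 · 0 = 0
  d = 2: d(2) · μ(552/2) = 2 · 0 = 0
  d = 3: d(3) · μ(552/3) = 2 · 0 = 0
  d = 4: d(4) · μ(552/4) = 3 · -1 = -3
  d = 6: d(6) · μ(552/6) = 4 · 0 = 0
  d = 8: d(8) · μ(552/8) = 4 · 1 = 4
  d = 12: d(12) · μ(552/12) = 6 · 1 = 6
  d = 23: d(23) · μ(552/23) = 2 · 0 = 0
  d = 24: d(24) · μ(552/24) = 8 · -1 = -8
  d = 46: d(46) · μ(552/46) = 4 · 0 = 0
  d = 69: d(69) · μ(552/69) = 4 · 0 = 0
  d = 92: d(92) · μ(552/92) = 6 · 1 = 6
  d = 138: d(138) · μ(552/138) = 8 · 0 = 0
  d = 184: d(184) · μ(552/184) = 8 · -1 = -8
  d = 276: d(276) · μ(552/276) = 12 · -1 = -12
  d = 552: d(552) · μ(552/552) = 16 · 1 = 16
Summing: (d * μ)(552) = 0 + 0 + 0 + -3 + 0 + 4 + 6 + 0 + -8 + 0 + 0 + 6 + 0 + -8 + -12 + 16 = 1.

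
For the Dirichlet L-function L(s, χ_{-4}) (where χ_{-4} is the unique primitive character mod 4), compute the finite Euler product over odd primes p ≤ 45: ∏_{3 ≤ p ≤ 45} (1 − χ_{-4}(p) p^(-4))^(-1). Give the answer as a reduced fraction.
∏ = 86895436242675250318069981336761703653427013/87866829265048200003921257481906011724840960

The odd primes p ≤ 45 are [3, 5, 7, 11, 13, 17, 19, 23, 29, 31, 37, 41, 43]. For each, χ(p) = 1 if p ≡ 1 mod 4, χ(p) = −1 if p ≡ 3 mod 4. Taking (1 − χ(p)/p^4)^(-1) = p^4/(p^4 − χ(p)): (1 − (-1)/3^4)^(-1) · (1 − (1)/5^4)^(-1) · (1 − (-1)/7^4)^(-1) · (1 − (-1)/11^4)^(-1) · (1 − (1)/13^4)^(-1) · (1 − (1)/17^4)^(-1) · (1 − (-1)/19^4)^(-1) · (1 − (-1)/23^4)^(-1) · (1 − (1)/29^4)^(-1) · (1 − (-1)/31^4)^(-1) · (1 − (1)/37^4)^(-1) · (1 − (1)/41^4)^(-1) · (1 − (-1)/43^4)^(-1) = 86895436242675250318069981336761703653427013/87866829265048200003921257481906011724840960.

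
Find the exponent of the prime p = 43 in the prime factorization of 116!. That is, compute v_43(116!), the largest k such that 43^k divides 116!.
v_43(116!) = 2

Legendre's formula: v_p(n!) = Σ_{k ≥ 1} ⌊n / p^k⌋. For p = 43, n = 116, the terms are:
  ⌊116/43^1⌋ = ⌊116/43⌋ = 2
(the next term ⌊116/43^2⌋ = 0, terminating the sum). Summing: v_43(116!) = 2 = 2.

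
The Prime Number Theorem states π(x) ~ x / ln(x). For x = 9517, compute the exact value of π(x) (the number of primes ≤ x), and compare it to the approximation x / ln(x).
π(9517) = 1178;  x/ln(x) ≈ 1038.88;  relative error ≈ 11.81%.

Directly count primes up to 9517: π(9517) = 1178. The PNT approximation gives 9517/ln(9517) ≈ 9517/9.16083 ≈ 1038.88. Relative error (π(x) − x/ln(x)) / π(x) ≈ 11.81%; the approximation is known to undercount slightly (Li(x) is a better estimate).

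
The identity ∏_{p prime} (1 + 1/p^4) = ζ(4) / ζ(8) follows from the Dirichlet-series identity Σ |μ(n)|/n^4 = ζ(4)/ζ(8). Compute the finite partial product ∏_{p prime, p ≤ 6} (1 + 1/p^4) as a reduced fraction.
∏ = 218161/202500

The primes p ≤ 6 are [2, 3, 5]. For each, (1 + 1/p^4) = (p^4 + 1)/p^4. Multiplying these fractions over p ∈ [2, 3, 5] gives 218161/202500. (In the limit P → ∞ this tends to ζ(4)/ζ(8).)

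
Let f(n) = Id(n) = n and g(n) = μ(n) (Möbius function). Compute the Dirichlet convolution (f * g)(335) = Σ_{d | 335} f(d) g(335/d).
(Id * μ)(335) = 264

Divisors of 335: [1, 5, 67, 335]. For each d | 335:
  d = 1: Id(1) · μ(335/1) = 1 · 1 = 1
  d = 5: Id(5) · μ(335/5) = 5 · -1 = -5
  d = 67: Id(67) · μ(335/67) = 67 · -1 = -67
  d = 335: Id(335) · μ(335/335) = 335 · 1 = 335
Summing: (Id * μ)(335) = 1 + -5 + -67 + 335 = 264.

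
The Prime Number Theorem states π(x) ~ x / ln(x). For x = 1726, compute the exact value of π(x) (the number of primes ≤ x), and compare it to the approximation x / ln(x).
π(1726) = 269;  x/ln(x) ≈ 231.57;  relative error ≈ 13.92%.

Directly count primes up to 1726: π(1726) = 269. The PNT approximation gives 1726/ln(1726) ≈ 1726/7.45356 ≈ 231.57. Relative error (π(x) − x/ln(x)) / π(x) ≈ 13.92%; the approximation is known to undercount slightly (Li(x) is a better estimate).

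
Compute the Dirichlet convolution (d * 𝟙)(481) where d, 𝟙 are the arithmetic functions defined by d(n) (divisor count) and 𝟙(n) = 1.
(d * 𝟙)(481) = 9

Divisors of 481: [1, 13, 37, 481]. For each d | 481:
  d = 1: d(1) · 𝟙(481/1) = 1 · 1 = 1
  d = 13: d(13) · 𝟙(481/13) = 2 · 1 = 2
  d = 37: d(37) · 𝟙(481/37) = 2 · 1 = 2
  d = 481: d(481) · 𝟙(481/481) = 4 · 1 = 4
Summing: (d * 𝟙)(481) = 1 + 2 + 2 + 4 = 9.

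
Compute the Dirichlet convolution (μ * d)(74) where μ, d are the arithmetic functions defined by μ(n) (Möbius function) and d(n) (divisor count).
(μ * d)(74) = 1

Divisors of 74: [1, 2, 37, 74]. For each d | 74:
  d = 1: μ(1) · d(74/1) = 1 · 4 = 4
  d = 2: μ(2) · d(74/2) = -1 · 2 = -2
  d = 37: μ(37) · d(74/37) = -1 · 2 = -2
  d = 74: μ(74) · d(74/74) = 1 · 1 = 1
Summing: (μ * d)(74) = 4 + -2 + -2 + 1 = 1.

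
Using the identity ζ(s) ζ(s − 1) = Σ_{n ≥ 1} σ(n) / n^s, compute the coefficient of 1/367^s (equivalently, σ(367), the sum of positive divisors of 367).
σ(367) = 368

In the product (Σ m^0/m^s)(Σ k / k^s) = Σ (Σ_{d | n} d) / n^s, the coefficient of 1/n^s is σ(n) = Σ_{d | n} d. For n = 367, divisors are [1, 367]; summing: σ(367) = 368.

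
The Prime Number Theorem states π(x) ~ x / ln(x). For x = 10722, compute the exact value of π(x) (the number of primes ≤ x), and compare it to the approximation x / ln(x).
π(10722) = 1306;  x/ln(x) ≈ 1155.38;  relative error ≈ 11.53%.

Directly count primes up to 10722: π(10722) = 1306. The PNT approximation gives 10722/ln(10722) ≈ 10722/9.28005 ≈ 1155.38. Relative error (π(x) − x/ln(x)) / π(x) ≈ 11.53%; the approximation is known to undercount slightly (Li(x) is a better estimate).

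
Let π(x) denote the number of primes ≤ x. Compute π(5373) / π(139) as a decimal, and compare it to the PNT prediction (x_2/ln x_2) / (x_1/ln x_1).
π(5373)/π(139) = 708/34 ≈ 20.8235;  PNT prediction ≈ 22.2072.

π(139) = 34 and π(5373) = 708, so π(5373)/π(139) ≈ 20.8235. The PNT-predicted ratio is (5373/ln(5373)) / (139/ln(139)) ≈ 22.2072. The two agree to within a few percent, as expected.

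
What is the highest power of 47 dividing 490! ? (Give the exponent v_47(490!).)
v_47(490!) = 10

Legendre's formula: v_p(n!) = Σ_{k ≥ 1} ⌊n / p^k⌋. For p = 47, n = 490, the terms are:
  ⌊490/47^1⌋ = ⌊490/47⌋ = 10
(the next term ⌊490/47^2⌋ = 0, terminating the sum). Summing: v_47(490!) = 10 = 10.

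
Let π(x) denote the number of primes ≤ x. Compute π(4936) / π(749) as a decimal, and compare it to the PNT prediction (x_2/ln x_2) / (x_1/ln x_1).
π(4936)/π(749) = 659/132 ≈ 4.9924;  PNT prediction ≈ 5.1290.

π(749) = 132 and π(4936) = 659, so π(4936)/π(749) ≈ 4.9924. The PNT-predicted ratio is (4936/ln(4936)) / (749/ln(749)) ≈ 5.1290. The two agree to within a few percent, as expected.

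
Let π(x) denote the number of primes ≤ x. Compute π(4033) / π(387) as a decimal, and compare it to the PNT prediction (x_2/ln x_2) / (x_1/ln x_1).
π(4033)/π(387) = 557/76 ≈ 7.3289;  PNT prediction ≈ 7.4791.

π(387) = 76 and π(4033) = 557, so π(4033)/π(387) ≈ 7.3289. The PNT-predicted ratio is (4033/ln(4033)) / (387/ln(387)) ≈ 7.4791. The two agree to within a few percent, as expected.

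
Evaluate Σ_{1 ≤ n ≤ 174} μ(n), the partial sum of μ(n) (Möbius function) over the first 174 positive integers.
Σ_{n ≤ 174} μ(n) = -4

Compute μ(n) for each 1 ≤ n ≤ 174: μ(1) = 1, μ(2) = -1, μ(3) = -1, μ(4) = 0, μ(5) = -1, μ(6) = 1, μ(7) = -1, μ(8) = 0, μ(9) = 0, μ(10) = 1, μ(11) = -1, μ(12) = 0, μ(13) = -1, μ(14) = 1, μ(15) = 1, μ(16) = 0, μ(17) = -1, μ(18) = 0, μ(19) = -1, μ(20) = 0, μ(21) = 1, μ(22) = 1, μ(23) = -1, μ(24) = 0, μ(25) = 0, μ(26) = 1, μ(27) = 0, μ(28) = 0, μ(29) = -1, μ(30) = -1, μ(31) = -1, μ(32) = 0, μ(33) = 1, μ(34) = 1, μ(35) = 1, μ(36) = 0, μ(37) = -1, μ(38) = 1, μ(39) = 1, μ(40) = 0, μ(41) = -1, μ(42) = -1, μ(43) = -1, μ(44) = 0, μ(45) = 0, μ(46) = 1, μ(47) = -1, μ(48) = 0, μ(49) = 0, μ(50) = 0, μ(51) = 1, μ(52) = 0, μ(53) = -1, μ(54) = 0, μ(55) = 1, μ(56) = 0, μ(57) = 1, μ(58) = 1, μ(59) = -1, μ(60) = 0, μ(61) = -1, μ(62) = 1, μ(63) = 0, μ(64) = 0, μ(65) = 1, μ(66) = -1, μ(67) = -1, μ(68) = 0, μ(69) = 1, μ(70) = -1, μ(71) = -1, μ(72) = 0, μ(73) = -1, μ(74) = 1, μ(75) = 0, μ(76) = 0, μ(77) = 1, μ(78) = -1, μ(79) = -1, μ(80) = 0, μ(81) = 0, μ(82) = 1, μ(83) = -1, μ(84) = 0, μ(85) = 1, μ(86) = 1, μ(87) = 1, μ(88) = 0, μ(89) = -1, μ(90) = 0, μ(91) = 1, μ(92) = 0, μ(93) = 1, μ(94) = 1, μ(95) = 1, μ(96) = 0, μ(97) = -1, μ(98) = 0, μ(99) = 0, μ(100) = 0, μ(101) = -1, μ(102) = -1, μ(103) = -1, μ(104) = 0, μ(105) = -1, μ(106) = 1, μ(107) = -1, μ(108) = 0, μ(109) = -1, μ(110) = -1, μ(111) = 1, μ(112) = 0, μ(113) = -1, μ(114) = -1, μ(115) = 1, μ(116) = 0, μ(117) = 0, μ(118) = 1, μ(119) = 1, μ(120) = 0, μ(121) = 0, μ(122) = 1, μ(123) = 1, μ(124) = 0, μ(125) = 0, μ(126) = 0, μ(127) = -1, μ(128) = 0, μ(129) = 1, μ(130) = -1, μ(131) = -1, μ(132) = 0, μ(133) = 1, μ(134) = 1, μ(135) = 0, μ(136) = 0, μ(137) = -1, μ(138) = -1, μ(139) = -1, μ(140) = 0, μ(141) = 1, μ(142) = 1, μ(143) = 1, μ(144) = 0, μ(145) = 1, μ(146) = 1, μ(147) = 0, μ(148) = 0, μ(149) = -1, μ(150) = 0, μ(151) = -1, μ(152) = 0, μ(153) = 0, μ(154) = -1, μ(155) = 1, μ(156) = 0, μ(157) = -1, μ(158) = 1, μ(159) = 1, μ(160) = 0, μ(161) = 1, μ(162) = 0, μ(163) = -1, μ(164) = 0, μ(165) = -1, μ(166) = 1, μ(167) = -1, μ(168) = 0, μ(169) = 0, μ(170) = -1, μ(171) = 0, μ(172) = 0, μ(173) = -1, μ(174) = -1. Summing all 174 values: -4. (Mertens function M(x) = Σ_{n ≤ x} μ(n); on average M(x) should be small (PNT ⟺ M(x) = o(x)).)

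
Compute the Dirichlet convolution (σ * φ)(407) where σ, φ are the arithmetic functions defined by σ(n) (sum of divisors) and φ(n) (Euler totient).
(σ * φ)(407) = 1628

Divisors of 407: [1, 11, 37, 407]. For each d | 407:
  d = 1: σ(1) · φ(407/1) = 1 · 360 = 360
  d = 11: σ(11) · φ(407/11) = 12 · 36 = 432
  d = 37: σ(37) · φ(407/37) = 38 · 10 = 380
  d = 407: σ(407) · φ(407/407) = 456 · 1 = 456
Summing: (σ * φ)(407) = 360 + 432 + 380 + 456 = 1628.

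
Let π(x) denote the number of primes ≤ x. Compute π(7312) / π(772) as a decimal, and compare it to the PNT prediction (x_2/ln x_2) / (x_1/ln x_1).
π(7312)/π(772) = 932/136 ≈ 6.8529;  PNT prediction ≈ 7.0781.

π(772) = 136 and π(7312) = 932, so π(7312)/π(772) ≈ 6.8529. The PNT-predicted ratio is (7312/ln(7312)) / (772/ln(772)) ≈ 7.0781. The two agree to within a few percent, as expected.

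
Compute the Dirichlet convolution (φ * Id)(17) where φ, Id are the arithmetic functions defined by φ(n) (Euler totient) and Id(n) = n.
(φ * Id)(17) = 33

Divisors of 17: [1, 17]. For each d | 17:
  d = 1: φ(1) · Id(17/1) = 1 · 17 = 17
  d = 17: φ(17) · Id(17/17) = 16 · 1 = 16
Summing: (φ * Id)(17) = 17 + 16 = 33.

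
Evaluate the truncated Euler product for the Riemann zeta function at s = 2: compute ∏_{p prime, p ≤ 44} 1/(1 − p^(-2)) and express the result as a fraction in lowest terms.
∏ = 1688189817927745147112851/1030750286035260801024000

The primes p ≤ 44 are [2, 3, 5, 7, 11, 13, 17, 19, 23, 29, 31, 37, 41, 43]. For each prime, (1 − 1/p^2)^(-1) = p^2 / (p^2 − 1). The product is (1 − 1/2^2)^(-1), (1 − 1/3^2)^(-1), (1 − 1/5^2)^(-1), (1 − 1/7^2)^(-1), (1 − 1/11^2)^(-1), (1 − 1/13^2)^(-1), (1 − 1/17^2)^(-1), (1 − 1/19^2)^(-1), (1 − 1/23^2)^(-1), (1 − 1/29^2)^(-1), (1 − 1/31^2)^(-1), (1 − 1/37^2)^(-1), (1 − 1/41^2)^(-1), (1 − 1/43^2)^(-1) = ∏ p^2 / (p^2 − 1) = 1688189817927745147112851/1030750286035260801024000.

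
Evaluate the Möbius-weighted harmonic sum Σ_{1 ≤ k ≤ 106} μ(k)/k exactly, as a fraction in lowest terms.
Σ μ(k)/k = 929718425061198046823754323082025246/571067226879172099350155277111720438005

Values of μ(k) for 1 ≤ k ≤ 106: μ(1) = 1, μ(2) = -1, μ(3) = -1, μ(5) = -1, μ(6) = 1, μ(7) = -1, μ(10) = 1, μ(11) = -1, μ(13) = -1, μ(14) = 1, μ(15) = 1, μ(17) = -1, μ(19) = -1, μ(21) = 1, μ(22) = 1, μ(23) = -1, μ(26) = 1, μ(29) = -1, μ(30) = -1, μ(31) = -1, μ(33) = 1, μ(34) = 1, μ(35) = 1, μ(37) = -1, μ(38) = 1, μ(39) = 1, μ(41) = -1, μ(42) = -1, μ(43) = -1, μ(46) = 1, μ(47) = -1, μ(51) = 1, μ(53) = -1, μ(55) = 1, μ(57) = 1, μ(58) = 1, μ(59) = -1, μ(61) = -1, μ(62) = 1, μ(65) = 1, μ(66) = -1, μ(67) = -1, μ(69) = 1, μ(70) = -1, μ(71) = -1, μ(73) = -1, μ(74) = 1, μ(77) = 1, μ(78) = -1, μ(79) = -1, μ(82) = 1, μ(83) = -1, μ(85) = 1, μ(86) = 1, μ(87) = 1, μ(89) = -1, μ(91) = 1, μ(93) = 1, μ(94) = 1, μ(95) = 1, μ(97) = -1, μ(101) = -1, μ(102) = -1, μ(103) = -1, μ(105) = -1, μ(106) = 1, with μ = 0 on non-squarefree integers. Summing μ(k)/k for k where μ(k) ≠ 0 gives 929718425061198046823754323082025246/571067226879172099350155277111720438005 ≈ 0.0016. (PNT ⟺ this sum → 0 as n → ∞.)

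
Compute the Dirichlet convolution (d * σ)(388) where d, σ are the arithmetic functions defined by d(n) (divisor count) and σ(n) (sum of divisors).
(d * σ)(388) = 1600

Divisors of 388: [1, 2, 4, 97, 194, 388]. For each d | 388:
  d = 1: d(1) · σ(388/1) = 1 · 686 = 686
  d = 2: d(2) · σ(388/2) = 2 · 294 = 588
  d = 4: d(4) · σ(388/4) = 3 · 98 = 294
  d = 97: d(97) · σ(388/97) = 2 · 7 = 14
  d = 194: d(194) · σ(388/194) = 4 · 3 = 12
  d = 388: d(388) · σ(388/388) = 6 · 1 = 6
Summing: (d * σ)(388) = 686 + 588 + 294 + 14 + 12 + 6 = 1600.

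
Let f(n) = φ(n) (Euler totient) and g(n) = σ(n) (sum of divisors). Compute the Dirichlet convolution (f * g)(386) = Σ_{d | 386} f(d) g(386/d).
(φ * σ)(386) = 1544

Divisors of 386: [1, 2, 193, 386]. For each d | 386:
  d = 1: φ(1) · σ(386/1) = 1 · 582 = 582
  d = 2: φ(2) · σ(386/2) = 1 · 194 = 194
  d = 193: φ(193) · σ(386/193) = 192 · 3 = 576
  d = 386: φ(386) · σ(386/386) = 192 · 1 = 192
Summing: (φ * σ)(386) = 582 + 194 + 576 + 192 = 1544.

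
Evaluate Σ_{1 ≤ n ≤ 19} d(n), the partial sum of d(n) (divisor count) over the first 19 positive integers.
Σ_{n ≤ 19} d(n) = 60

Compute d(n) for each 1 ≤ n ≤ 19: d(1) = 1, d(2) = 2, d(3) = 2, d(4) = 3, d(5) = 2, d(6) = 4, d(7) = 2, d(8) = 4, d(9) = 3, d(10) = 4, d(11) = 2, d(12) = 6, d(13) = 2, d(14) = 4, d(15) = 4, d(16) = 5, d(17) = 2, d(18) = 6, d(19) = 2. Summing all 19 values: 60. (Dirichlet's divisor formula: Σ_{n ≤ x} d(n) = x ln(x) + (2γ − 1) x + O(√x). For x = 19, the asymptotic estimate is ≈ 58.88.)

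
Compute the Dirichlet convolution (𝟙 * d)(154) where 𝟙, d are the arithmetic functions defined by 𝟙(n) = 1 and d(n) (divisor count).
(𝟙 * d)(154) = 27

Divisors of 154: [1, 2, 7, 11, 14, 22, 77, 154]. For each d | 154:
  d = 1: 𝟙(1) · d(154/1) = 1 · 8 = 8
  d = 2: 𝟙(2) · d(154/2) = 1 · 4 = 4
  d = 7: 𝟙(7) · d(154/7) = 1 · 4 = 4
  d = 11: 𝟙(11) · d(154/11) = 1 · 4 = 4
  d = 14: 𝟙(14) · d(154/14) = 1 · 2 = 2
  d = 22: 𝟙(22) · d(154/22) = 1 · 2 = 2
  d = 77: 𝟙(77) · d(154/77) = 1 · 2 = 2
  d = 154: 𝟙(154) · d(154/154) = 1 · 1 = 1
Summing: (𝟙 * d)(154) = 8 + 4 + 4 + 4 + 2 + 2 + 2 + 1 = 27.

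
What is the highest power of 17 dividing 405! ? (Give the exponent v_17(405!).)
v_17(405!) = 24

Legendre's formula: v_p(n!) = Σ_{k ≥ 1} ⌊n / p^k⌋. For p = 17, n = 405, the terms are:
  ⌊405/17^1⌋ = ⌊405/17⌋ = 23
  ⌊405/17^2⌋ = ⌊405/289⌋ = 1
(the next term ⌊405/17^3⌋ = 0, terminating the sum). Summing: v_17(405!) = 23 + 1 = 24.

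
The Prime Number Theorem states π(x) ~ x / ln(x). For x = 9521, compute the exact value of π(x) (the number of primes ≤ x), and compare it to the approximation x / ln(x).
π(9521) = 1179;  x/ln(x) ≈ 1039.27;  relative error ≈ 11.85%.

Directly count primes up to 9521: π(9521) = 1179. The PNT approximation gives 9521/ln(9521) ≈ 9521/9.16126 ≈ 1039.27. Relative error (π(x) − x/ln(x)) / π(x) ≈ 11.85%; the approximation is known to undercount slightly (Li(x) is a better estimate).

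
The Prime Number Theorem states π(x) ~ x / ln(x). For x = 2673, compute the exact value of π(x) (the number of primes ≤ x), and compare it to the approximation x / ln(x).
π(2673) = 387;  x/ln(x) ≈ 338.74;  relative error ≈ 12.47%.

Directly count primes up to 2673: π(2673) = 387. The PNT approximation gives 2673/ln(2673) ≈ 2673/7.89096 ≈ 338.74. Relative error (π(x) − x/ln(x)) / π(x) ≈ 12.47%; the approximation is known to undercount slightly (Li(x) is a better estimate).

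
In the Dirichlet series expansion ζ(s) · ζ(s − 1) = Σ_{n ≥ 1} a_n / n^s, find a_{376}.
σ(376) = 720

In the product (Σ m^0/m^s)(Σ k / k^s) = Σ (Σ_{d | n} d) / n^s, the coefficient of 1/n^s is σ(n) = Σ_{d | n} d. For n = 376, divisors are [1, 2, 4, 8, 47, 94, 188, 376]; summing: σ(376) = 720.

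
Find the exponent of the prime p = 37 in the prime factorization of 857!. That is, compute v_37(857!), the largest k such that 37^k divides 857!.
v_37(857!) = 23

Legendre's formula: v_p(n!) = Σ_{k ≥ 1} ⌊n / p^k⌋. For p = 37, n = 857, the terms are:
  ⌊857/37^1⌋ = ⌊857/37⌋ = 23
(the next term ⌊857/37^2⌋ = 0, terminating the sum). Summing: v_37(857!) = 23 = 23.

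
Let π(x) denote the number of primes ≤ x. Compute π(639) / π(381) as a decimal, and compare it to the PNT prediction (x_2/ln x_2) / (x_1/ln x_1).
π(639)/π(381) = 115/75 ≈ 1.5333;  PNT prediction ≈ 1.5429.

π(381) = 75 and π(639) = 115, so π(639)/π(381) ≈ 1.5333. The PNT-predicted ratio is (639/ln(639)) / (381/ln(381)) ≈ 1.5429. The two agree to within a few percent, as expected.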